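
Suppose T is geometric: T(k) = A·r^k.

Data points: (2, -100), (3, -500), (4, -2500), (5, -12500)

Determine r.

Consecutive ratio: -500/(-100) = 5, and -2500/(-500) = 5, so r = 5.
Then A·5^2 = -100 gives A = -4, and T(k) = -4·5^k.

5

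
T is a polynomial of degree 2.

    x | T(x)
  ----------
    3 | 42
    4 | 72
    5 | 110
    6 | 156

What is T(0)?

First differences: 30, 38, 46. Second differences: 8, 8.
Level-2 differences are constant, so T has degree 2.
Fitting a degree-2 polynomial gives T(x) = 4x² + 2x.
Then T(0) = 0.

0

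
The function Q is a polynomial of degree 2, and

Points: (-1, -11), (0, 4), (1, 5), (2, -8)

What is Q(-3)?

-83

First differences: 15, 1, -13. Second differences: -14, -14.
Level-2 differences are constant, so Q has degree 2.
Fitting a degree-2 polynomial gives Q(k) = -7k² + 8k + 4.
Then Q(-3) = -83.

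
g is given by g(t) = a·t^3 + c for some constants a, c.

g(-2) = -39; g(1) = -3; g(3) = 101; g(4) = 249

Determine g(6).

857

From g(-2) = -39 and g(1) = -3: -8a + c = -39 and 1a + c = -3.
Subtracting: 9a = 36, so a = 4; then c = -39 − 4·(-8) = -7.
So g(t) = 4t³ − 7, and g(6) = 857.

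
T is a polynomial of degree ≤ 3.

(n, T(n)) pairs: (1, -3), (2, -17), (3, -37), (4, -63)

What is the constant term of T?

5

Write T(n) = an³ + bn² + cn + d; the 4 given values yield a linear system in the 4 coefficients.
Solving, the leading coefficient vanishes, and T(n) = -3n² - 5n + 5.
The constant term is T(0) = 5.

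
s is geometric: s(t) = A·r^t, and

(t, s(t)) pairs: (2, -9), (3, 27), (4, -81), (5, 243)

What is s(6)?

Consecutive ratio: 27/(-9) = -3, and -81/27 = -3, so r = -3.
Then A·(-3)^2 = -9 gives A = -1, and s(t) = -1·(-3)^t.
s(6) = -1·(-3)^6 = -729.

-729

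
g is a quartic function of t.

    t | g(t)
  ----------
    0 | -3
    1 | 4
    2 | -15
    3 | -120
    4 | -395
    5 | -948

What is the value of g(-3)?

60

First differences: 7, -19, -105, -275, -553. Second differences: -26, -86, -170, -278. Third differences: -60, -84, -108. Fourth differences: -24, -24.
Level-4 differences are constant, so g has degree 4.
Fitting a degree-4 polynomial gives g(t) = -t^4 - 4t³ + 6t² + 6t - 3.
Then g(-3) = 60.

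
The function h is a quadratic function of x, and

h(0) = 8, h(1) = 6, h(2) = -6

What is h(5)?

-102

Write h(x) = ax² + bx + c; the 3 given values yield a linear system in the 3 coefficients.
Solving, h(x) = -5x² + 3x + 8.
Then h(5) = -102.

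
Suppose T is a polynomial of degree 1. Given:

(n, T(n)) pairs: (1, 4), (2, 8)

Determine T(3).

Write T(n) = an + b; the 2 given values yield a linear system in the 2 coefficients.
Solving, T(n) = 4n.
Then T(3) = 12.

12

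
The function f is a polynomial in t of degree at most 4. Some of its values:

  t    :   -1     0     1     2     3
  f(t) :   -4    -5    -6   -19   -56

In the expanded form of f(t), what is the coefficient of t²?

First differences: -1, -1, -13, -37. Second differences: 0, -12, -24. Third differences: -12, -12.
Level-3 differences are constant, so f has degree 3.
Fitting a degree-3 polynomial gives f(t) = -2t³ + t - 5.
The coefficient of t² is 0.

0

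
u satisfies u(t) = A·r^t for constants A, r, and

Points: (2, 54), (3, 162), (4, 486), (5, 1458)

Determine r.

Consecutive ratio: 162/54 = 3, and 486/162 = 3, so r = 3.
Then A·3^2 = 54 gives A = 6, and u(t) = 6·3^t.

3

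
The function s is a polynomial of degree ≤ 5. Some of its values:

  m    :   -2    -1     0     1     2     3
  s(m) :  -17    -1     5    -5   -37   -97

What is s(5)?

-325

First differences: 16, 6, -10, -32, -60. Second differences: -10, -16, -22, -28. Third differences: -6, -6, -6.
Level-3 differences are constant, so s has degree 3.
Fitting a degree-3 polynomial gives s(m) = -m³ - 8m² - m + 5.
Then s(5) = -325.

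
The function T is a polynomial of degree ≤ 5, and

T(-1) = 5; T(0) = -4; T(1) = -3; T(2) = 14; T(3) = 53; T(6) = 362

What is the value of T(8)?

788

Write T(n) = an^5 + bn^4 + cn³ + dn² + en + p; the 6 given values yield a linear system in the 6 coefficients.
Solving, the top 2 coefficients vanish, and T(n) = n³ + 5n² - 5n - 4.
Then T(8) = 788.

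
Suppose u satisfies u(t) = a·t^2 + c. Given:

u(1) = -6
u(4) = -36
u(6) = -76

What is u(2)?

From u(1) = -6 and u(4) = -36: 1a + c = -6 and 16a + c = -36.
Subtracting: 15a = -30, so a = -2; then c = -6 − (-2)·1 = -4.
So u(t) = -2t² − 4, and u(2) = -12.

-12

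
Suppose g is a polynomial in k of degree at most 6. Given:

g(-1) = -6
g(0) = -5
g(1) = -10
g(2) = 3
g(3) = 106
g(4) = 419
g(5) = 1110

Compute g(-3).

118

First differences: 1, -5, 13, 103, 313, 691. Second differences: -6, 18, 90, 210, 378. Third differences: 24, 72, 120, 168. Fourth differences: 48, 48, 48.
Level-4 differences are constant, so g has degree 4.
Fitting a degree-4 polynomial gives g(k) = 2k^4 - 5k² - 2k - 5.
Then g(-3) = 118.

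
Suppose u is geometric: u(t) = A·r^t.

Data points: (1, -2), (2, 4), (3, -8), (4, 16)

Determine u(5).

Consecutive ratio: 4/(-2) = -2, and -8/4 = -2, so r = -2.
Then A·(-2)^1 = -2 gives A = 1, and u(t) = 1·(-2)^t.
u(5) = 1·(-2)^5 = -32.

-32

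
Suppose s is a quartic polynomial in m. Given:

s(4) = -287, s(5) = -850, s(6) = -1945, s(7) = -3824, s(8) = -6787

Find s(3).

Write s(m) = am^4 + bm³ + cm² + dm + e; the 5 given values yield a linear system in the 5 coefficients.
Solving, s(m) = -2m^4 + 2m³ + 6m² - m + 5.
Then s(3) = -52.

-52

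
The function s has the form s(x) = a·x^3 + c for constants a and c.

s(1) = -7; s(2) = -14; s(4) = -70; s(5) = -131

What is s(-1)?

From s(1) = -7 and s(2) = -14: 1a + c = -7 and 8a + c = -14.
Subtracting: 7a = -7, so a = -1; then c = -7 − (-1)·1 = -6.
So s(x) = -1x³ − 6, and s(-1) = -5.

-5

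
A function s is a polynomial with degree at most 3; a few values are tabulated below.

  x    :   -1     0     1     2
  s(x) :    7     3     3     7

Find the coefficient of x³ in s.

0

First differences: -4, 0, 4. Second differences: 4, 4.
Level-2 differences are constant, so s has degree 2.
Fitting a degree-2 polynomial gives s(x) = 2x² - 2x + 3.
The coefficient of x³ is 0.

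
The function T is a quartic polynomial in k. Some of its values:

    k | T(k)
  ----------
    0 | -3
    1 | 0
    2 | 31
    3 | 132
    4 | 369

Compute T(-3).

96

Write T(k) = ak^4 + bk³ + ck² + dk + e; the 5 given values yield a linear system in the 5 coefficients.
Solving, T(k) = k^4 + k³ + 4k² - 3k - 3.
Then T(-3) = 96.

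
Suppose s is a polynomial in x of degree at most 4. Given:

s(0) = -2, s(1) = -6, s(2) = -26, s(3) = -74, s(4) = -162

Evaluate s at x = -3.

First differences: -4, -20, -48, -88. Second differences: -16, -28, -40. Third differences: -12, -12.
Level-3 differences are constant, so s has degree 3.
Fitting a degree-3 polynomial gives s(x) = -2x³ - 2x² - 2.
Then s(-3) = 34.

34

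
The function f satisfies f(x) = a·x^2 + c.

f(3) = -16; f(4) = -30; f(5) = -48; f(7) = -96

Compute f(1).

0

From f(3) = -16 and f(4) = -30: 9a + c = -16 and 16a + c = -30.
Subtracting: 7a = -14, so a = -2; then c = -16 − (-2)·9 = 2.
So f(x) = -2x² + 2, and f(1) = 0.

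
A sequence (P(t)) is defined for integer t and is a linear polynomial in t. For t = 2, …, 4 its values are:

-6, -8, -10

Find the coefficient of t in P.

-2

Write P(t) = at + b; the 3 given values yield a linear system in the 2 coefficients.
Solving, P(t) = -2t - 2.
The coefficient of t is -2.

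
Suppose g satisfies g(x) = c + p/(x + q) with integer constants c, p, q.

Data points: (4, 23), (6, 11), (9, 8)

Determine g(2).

(g(x) − c)(x + q) = p for each data point; the three points give a linear system in c and q, then p follows.
Solving: c = 5, q = -3, p = 18, so g(x) = 5 + 18/(x − 3).
Then g(2) = 5 + 18/(-1) = -13.

-13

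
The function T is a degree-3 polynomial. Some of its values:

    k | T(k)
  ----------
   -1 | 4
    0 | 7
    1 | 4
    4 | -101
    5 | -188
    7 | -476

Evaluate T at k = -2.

Write T(k) = ak³ + bk² + ck + d; the 6 given values yield a linear system in the 4 coefficients.
Solving, T(k) = -k³ - 3k² + k + 7.
Then T(-2) = 1.

1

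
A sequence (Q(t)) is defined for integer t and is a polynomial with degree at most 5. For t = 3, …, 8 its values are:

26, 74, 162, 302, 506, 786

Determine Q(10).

First differences: 48, 88, 140, 204, 280. Second differences: 40, 52, 64, 76. Third differences: 12, 12, 12.
Level-3 differences are constant, so Q has degree 3.
Fitting a degree-3 polynomial gives Q(t) = 2t³ - 4t² + 2t + 2.
Then Q(10) = 1622.

1622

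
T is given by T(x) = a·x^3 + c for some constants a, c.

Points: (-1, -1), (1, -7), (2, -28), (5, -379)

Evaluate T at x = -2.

From T(-1) = -1 and T(1) = -7: -1a + c = -1 and 1a + c = -7.
Subtracting: 2a = -6, so a = -3; then c = -1 − (-3)·(-1) = -4.
So T(x) = -3x³ − 4, and T(-2) = 20.

20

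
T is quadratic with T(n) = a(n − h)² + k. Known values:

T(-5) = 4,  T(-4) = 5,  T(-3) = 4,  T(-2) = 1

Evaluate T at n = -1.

First differences 1, -1, -3; second difference -2 = 2a, so a = -1.
Expanding, the n-coefficient is −2ah = 2h; matching it to the data gives h = -4, and then k = 5.
So T(n) = -1(n + 4)² + 5.
T(-1) = -1·3² + 5 = -4.

-4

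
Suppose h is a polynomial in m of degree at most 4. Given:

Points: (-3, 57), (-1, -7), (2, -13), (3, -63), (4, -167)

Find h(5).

-343

Write h(m) = am^4 + bm³ + cm² + dm + e; the 5 given values yield a linear system in the 5 coefficients.
Solving, the leading coefficient vanishes, and h(m) = -3m³ + 7m - 3.
Then h(5) = -343.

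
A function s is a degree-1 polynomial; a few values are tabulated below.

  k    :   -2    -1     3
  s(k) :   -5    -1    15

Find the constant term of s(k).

3

Write s(k) = ak + b; the 3 given values yield a linear system in the 2 coefficients.
Solving, s(k) = 4k + 3.
The constant term is s(0) = 3.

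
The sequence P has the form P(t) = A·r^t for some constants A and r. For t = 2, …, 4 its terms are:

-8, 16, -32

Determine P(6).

Consecutive ratio: 16/(-8) = -2, and -32/16 = -2, so r = -2.
Then A·(-2)^2 = -8 gives A = -2, and P(t) = -2·(-2)^t.
P(6) = -2·(-2)^6 = -128.

-128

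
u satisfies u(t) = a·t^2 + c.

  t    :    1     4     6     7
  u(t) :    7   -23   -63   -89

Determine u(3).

-9

From u(1) = 7 and u(4) = -23: 1a + c = 7 and 16a + c = -23.
Subtracting: 15a = -30, so a = -2; then c = 7 − (-2)·1 = 9.
So u(t) = -2t² + 9, and u(3) = -9.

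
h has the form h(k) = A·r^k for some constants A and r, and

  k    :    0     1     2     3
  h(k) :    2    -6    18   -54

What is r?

-3

Consecutive ratio: -6/2 = -3, and 18/(-6) = -3, so r = -3.
Then A·(-3)^0 = 2 gives A = 2, and h(k) = 2·(-3)^k.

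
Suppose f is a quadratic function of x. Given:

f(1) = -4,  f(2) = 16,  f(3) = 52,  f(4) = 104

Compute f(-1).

4

Write f(x) = ax² + bx + c; the 4 given values yield a linear system in the 3 coefficients.
Solving, f(x) = 8x² - 4x - 8.
Then f(-1) = 4.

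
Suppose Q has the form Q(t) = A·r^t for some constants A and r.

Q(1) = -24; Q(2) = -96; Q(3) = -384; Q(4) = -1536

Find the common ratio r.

Consecutive ratio: -96/(-24) = 4, and -384/(-96) = 4, so r = 4.
Then A·4^1 = -24 gives A = -6, and Q(t) = -6·4^t.

4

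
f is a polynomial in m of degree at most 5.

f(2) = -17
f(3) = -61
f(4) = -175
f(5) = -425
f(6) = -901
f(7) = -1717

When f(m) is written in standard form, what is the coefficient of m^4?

Write f(m) = am^5 + bm^4 + cm³ + dm² + em + p; the 6 given values yield a linear system in the 6 coefficients.
Solving, the leading coefficient vanishes, and f(m) = -m^4 + 3m³ - 7m² - m + 5.
The coefficient of m^4 is -1.

-1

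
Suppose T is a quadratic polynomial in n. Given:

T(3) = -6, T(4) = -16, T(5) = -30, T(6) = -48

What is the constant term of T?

Write T(n) = an² + bn + c; the 4 given values yield a linear system in the 3 coefficients.
Solving, T(n) = -2n² + 4n.
The constant term is T(0) = 0.

0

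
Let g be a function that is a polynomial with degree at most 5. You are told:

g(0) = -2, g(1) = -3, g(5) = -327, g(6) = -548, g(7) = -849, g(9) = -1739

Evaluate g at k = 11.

Write g(k) = ak^5 + bk^4 + ck³ + dk² + ek + p; the 6 given values yield a linear system in the 6 coefficients.
Solving, the top 2 coefficients vanish, and g(k) = -2k³ - 4k² + 5k - 2.
Then g(11) = -3093.

-3093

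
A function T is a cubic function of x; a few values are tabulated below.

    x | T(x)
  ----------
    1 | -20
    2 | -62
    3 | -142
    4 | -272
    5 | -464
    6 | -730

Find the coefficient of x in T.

First differences: -42, -80, -130, -192, -266. Second differences: -38, -50, -62, -74. Third differences: -12, -12, -12.
Level-3 differences are constant, so T has degree 3.
Fitting a degree-3 polynomial gives T(x) = -2x³ - 7x² - 7x - 4.
The coefficient of x is -7.

-7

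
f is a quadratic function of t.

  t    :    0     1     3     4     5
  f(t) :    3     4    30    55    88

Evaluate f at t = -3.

Write f(t) = at² + bt + c; the 5 given values yield a linear system in the 3 coefficients.
Solving, f(t) = 4t² - 3t + 3.
Then f(-3) = 48.

48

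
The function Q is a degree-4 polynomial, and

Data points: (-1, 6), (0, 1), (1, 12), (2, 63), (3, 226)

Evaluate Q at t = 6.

2827

Write Q(t) = at^4 + bt³ + ct² + dt + e; the 5 given values yield a linear system in the 5 coefficients.
Solving, Q(t) = 2t^4 + 6t² + 3t + 1.
Then Q(6) = 2827.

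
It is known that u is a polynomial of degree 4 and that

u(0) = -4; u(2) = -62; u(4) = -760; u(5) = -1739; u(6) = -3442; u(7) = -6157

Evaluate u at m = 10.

-23974

Write u(m) = am^4 + bm³ + cm² + dm + e; the 6 given values yield a linear system in the 5 coefficients.
Solving, u(m) = -2m^4 - 4m³ + 3m - 4.
Then u(10) = -23974.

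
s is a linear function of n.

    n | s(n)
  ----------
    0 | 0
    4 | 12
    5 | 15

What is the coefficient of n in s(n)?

3

Write s(n) = an + b; the 3 given values yield a linear system in the 2 coefficients.
Solving, s(n) = 3n.
The coefficient of n is 3.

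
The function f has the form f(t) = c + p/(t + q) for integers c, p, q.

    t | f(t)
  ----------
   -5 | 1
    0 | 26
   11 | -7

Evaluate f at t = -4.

(f(t) − c)(t + q) = p for each data point; the three points give a linear system in c and q, then p follows.
Solving: c = -4, q = -1, p = -30, so f(t) = -4 − 30/(t − 1).
Then f(-4) = -4 − 30/(-5) = 2.

2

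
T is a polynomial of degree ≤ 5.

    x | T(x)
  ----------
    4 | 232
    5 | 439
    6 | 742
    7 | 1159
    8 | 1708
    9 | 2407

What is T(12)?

5584

Write T(x) = ax^5 + bx^4 + cx³ + dx² + ex + p; the 6 given values yield a linear system in the 6 coefficients.
Solving, the top 2 coefficients vanish, and T(x) = 3x³ + 3x² - 3x + 4.
Then T(12) = 5584.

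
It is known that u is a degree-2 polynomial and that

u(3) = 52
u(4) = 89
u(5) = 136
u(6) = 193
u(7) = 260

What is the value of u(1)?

First differences: 37, 47, 57, 67. Second differences: 10, 10, 10.
Level-2 differences are constant, so u has degree 2.
Fitting a degree-2 polynomial gives u(x) = 5x² + 2x + 1.
Then u(1) = 8.

8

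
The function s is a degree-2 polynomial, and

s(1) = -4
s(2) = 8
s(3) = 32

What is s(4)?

Write s(k) = ak² + bk + c; the 3 given values yield a linear system in the 3 coefficients.
Solving, s(k) = 6k² - 6k - 4.
Then s(4) = 68.

68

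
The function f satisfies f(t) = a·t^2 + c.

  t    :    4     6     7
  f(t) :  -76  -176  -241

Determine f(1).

-1

From f(4) = -76 and f(6) = -176: 16a + c = -76 and 36a + c = -176.
Subtracting: 20a = -100, so a = -5; then c = -76 − (-5)·16 = 4.
So f(t) = -5t² + 4, and f(1) = -1.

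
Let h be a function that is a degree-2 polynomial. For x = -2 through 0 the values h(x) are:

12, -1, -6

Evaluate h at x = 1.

-3

Write h(x) = ax² + bx + c; the 3 given values yield a linear system in the 3 coefficients.
Solving, h(x) = 4x² - x - 6.
Then h(1) = -3.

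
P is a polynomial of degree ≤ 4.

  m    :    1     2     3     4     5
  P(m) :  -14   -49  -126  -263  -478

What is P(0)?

-3

First differences: -35, -77, -137, -215. Second differences: -42, -60, -78. Third differences: -18, -18.
Level-3 differences are constant, so P has degree 3.
Fitting a degree-3 polynomial gives P(m) = -3m³ - 3m² - 5m - 3.
The constant term is P(0) = -3.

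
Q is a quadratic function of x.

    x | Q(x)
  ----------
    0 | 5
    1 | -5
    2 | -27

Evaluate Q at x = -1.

3

Write Q(x) = ax² + bx + c; the 3 given values yield a linear system in the 3 coefficients.
Solving, Q(x) = -6x² - 4x + 5.
Then Q(-1) = 3.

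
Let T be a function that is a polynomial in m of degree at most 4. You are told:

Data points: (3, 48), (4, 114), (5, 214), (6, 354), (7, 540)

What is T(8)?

First differences: 66, 100, 140, 186. Second differences: 34, 40, 46. Third differences: 6, 6.
Level-3 differences are constant, so T has degree 3.
Extending the table by one column gives the next first difference 238, so T(8) = 540 + 238 = 778.

778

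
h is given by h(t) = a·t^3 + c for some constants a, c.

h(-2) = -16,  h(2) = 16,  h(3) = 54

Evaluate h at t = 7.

From h(-2) = -16 and h(2) = 16: -8a + c = -16 and 8a + c = 16.
Subtracting: 16a = 32, so a = 2; then c = -16 − 2·(-8) = 0.
So h(t) = 2t³ + 0, and h(7) = 686.

686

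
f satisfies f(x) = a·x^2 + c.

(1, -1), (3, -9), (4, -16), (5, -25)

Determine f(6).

From f(1) = -1 and f(3) = -9: 1a + c = -1 and 9a + c = -9.
Subtracting: 8a = -8, so a = -1; then c = -1 − (-1)·1 = 0.
So f(x) = -1x² + 0, and f(6) = -36.

-36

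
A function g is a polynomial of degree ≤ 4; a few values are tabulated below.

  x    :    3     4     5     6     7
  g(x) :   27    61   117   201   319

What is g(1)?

1

Write g(x) = ax^4 + bx³ + cx² + dx + e; the 5 given values yield a linear system in the 5 coefficients.
Solving, the leading coefficient vanishes, and g(x) = x³ - x² + 4x - 3.
Then g(1) = 1.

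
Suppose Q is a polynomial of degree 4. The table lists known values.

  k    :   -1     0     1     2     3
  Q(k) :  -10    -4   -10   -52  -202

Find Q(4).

Write Q(k) = ak^4 + bk³ + ck² + dk + e; the 5 given values yield a linear system in the 5 coefficients.
Solving, Q(k) = -2k^4 - 4k² - 4.
Then Q(4) = -580.

-580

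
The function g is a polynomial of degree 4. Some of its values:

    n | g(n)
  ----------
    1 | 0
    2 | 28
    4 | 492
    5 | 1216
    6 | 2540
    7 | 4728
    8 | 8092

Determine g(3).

152

Write g(n) = an^4 + bn³ + cn² + dn + e; the 7 given values yield a linear system in the 5 coefficients.
Solving, g(n) = 2n^4 - 2n² + 4n - 4.
Then g(3) = 152.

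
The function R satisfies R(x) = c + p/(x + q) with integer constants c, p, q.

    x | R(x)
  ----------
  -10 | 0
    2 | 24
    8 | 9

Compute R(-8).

-1

(R(x) − c)(x + q) = p for each data point; the three points give a linear system in c and q, then p follows.
Solving: c = 4, q = 0, p = 40, so R(x) = 4 + 40/(x + 0).
Then R(-8) = 4 + 40/(-8) = -1.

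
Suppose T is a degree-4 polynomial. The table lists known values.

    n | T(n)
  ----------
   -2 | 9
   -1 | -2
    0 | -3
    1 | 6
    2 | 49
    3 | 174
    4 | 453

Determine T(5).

982

First differences: -11, -1, 9, 43, 125, 279. Second differences: 10, 10, 34, 82, 154. Third differences: 0, 24, 48, 72. Fourth differences: 24, 24, 24.
Level-4 differences are constant, so T has degree 4.
Extending the table by one column gives the next first difference 529, so T(5) = 453 + 529 = 982.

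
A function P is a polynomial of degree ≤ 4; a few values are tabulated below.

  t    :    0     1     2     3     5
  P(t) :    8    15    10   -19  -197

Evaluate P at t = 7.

-615

Write P(t) = at^4 + bt³ + ct² + dt + e; the 5 given values yield a linear system in the 5 coefficients.
Solving, the leading coefficient vanishes, and P(t) = -2t³ + 9t + 8.
Then P(7) = -615.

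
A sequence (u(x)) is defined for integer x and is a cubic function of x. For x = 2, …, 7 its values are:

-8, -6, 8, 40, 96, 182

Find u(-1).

-2

First differences: 2, 14, 32, 56, 86. Second differences: 12, 18, 24, 30. Third differences: 6, 6, 6.
Level-3 differences are constant, so u has degree 3.
Fitting a degree-3 polynomial gives u(x) = x³ - 3x² - 2x.
Then u(-1) = -2.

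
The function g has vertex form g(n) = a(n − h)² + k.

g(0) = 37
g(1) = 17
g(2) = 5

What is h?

3

First differences -20, -12; second difference 8 = 2a, so a = 4.
Expanding, the n-coefficient is −2ah = -8h; matching it to the data gives h = 3, and then k = 1.
So g(n) = 4(n − 3)² + 1.
Hence h = 3.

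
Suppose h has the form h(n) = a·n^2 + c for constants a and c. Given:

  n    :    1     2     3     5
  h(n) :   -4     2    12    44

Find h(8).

From h(1) = -4 and h(2) = 2: 1a + c = -4 and 4a + c = 2.
Subtracting: 3a = 6, so a = 2; then c = -4 − 2·1 = -6.
So h(n) = 2n² − 6, and h(8) = 122.

122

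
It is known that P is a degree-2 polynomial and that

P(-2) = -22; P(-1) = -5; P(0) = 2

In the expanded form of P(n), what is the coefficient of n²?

-5

Write P(n) = an² + bn + c; the 3 given values yield a linear system in the 3 coefficients.
Solving, P(n) = -5n² + 2n + 2.
The coefficient of n² is -5.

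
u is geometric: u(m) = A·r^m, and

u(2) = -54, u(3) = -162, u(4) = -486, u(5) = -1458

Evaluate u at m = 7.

Consecutive ratio: -162/(-54) = 3, and -486/(-162) = 3, so r = 3.
Then A·3^2 = -54 gives A = -6, and u(m) = -6·3^m.
u(7) = -6·3^7 = -13122.

-13122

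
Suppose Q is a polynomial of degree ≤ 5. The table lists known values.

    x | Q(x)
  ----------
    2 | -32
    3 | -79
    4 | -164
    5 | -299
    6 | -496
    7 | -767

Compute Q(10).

First differences: -47, -85, -135, -197, -271. Second differences: -38, -50, -62, -74. Third differences: -12, -12, -12.
Level-3 differences are constant, so Q has degree 3.
Fitting a degree-3 polynomial gives Q(x) = -2x³ - x² - 4x - 4.
Then Q(10) = -2144.

-2144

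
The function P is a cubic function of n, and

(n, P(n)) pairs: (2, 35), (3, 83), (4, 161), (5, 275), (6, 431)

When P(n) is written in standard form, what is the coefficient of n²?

Write P(n) = an³ + bn² + cn + d; the 5 given values yield a linear system in the 4 coefficients.
Solving, P(n) = n³ + 6n² - n + 5.
The coefficient of n² is 6.

6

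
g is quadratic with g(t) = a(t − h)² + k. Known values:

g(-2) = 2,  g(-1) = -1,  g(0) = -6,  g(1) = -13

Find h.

First differences -3, -5, -7; second difference -2 = 2a, so a = -1.
Expanding, the t-coefficient is −2ah = 2h; matching it to the data gives h = -3, and then k = 3.
So g(t) = -1(t + 3)² + 3.
Hence h = -3.

-3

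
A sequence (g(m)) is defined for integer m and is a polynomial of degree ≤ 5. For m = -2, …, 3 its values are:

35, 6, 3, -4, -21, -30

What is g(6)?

First differences: -29, -3, -7, -17, -9. Second differences: 26, -4, -10, 8. Third differences: -30, -6, 18. Fourth differences: 24, 24.
Level-4 differences are constant, so g has degree 4.
Fitting a degree-4 polynomial gives g(m) = m^4 - 3m³ - 3m² - 2m + 3.
Then g(6) = 531.

531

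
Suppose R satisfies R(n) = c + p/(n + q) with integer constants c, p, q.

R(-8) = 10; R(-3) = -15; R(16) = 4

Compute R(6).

3

(R(n) − c)(n + q) = p for each data point; the three points give a linear system in c and q, then p follows.
Solving: c = 5, q = 4, p = -20, so R(n) = 5 − 20/(n + 4).
Then R(6) = 5 − 20/10 = 3.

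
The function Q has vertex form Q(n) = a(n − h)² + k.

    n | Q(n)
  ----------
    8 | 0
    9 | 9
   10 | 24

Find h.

7

First differences 9, 15; second difference 6 = 2a, so a = 3.
Expanding, the n-coefficient is −2ah = -6h; matching it to the data gives h = 7, and then k = -3.
So Q(n) = 3(n − 7)² − 3.
Hence h = 7.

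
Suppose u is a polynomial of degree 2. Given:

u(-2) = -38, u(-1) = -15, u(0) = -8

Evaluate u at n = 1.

-17

Write u(n) = an² + bn + c; the 3 given values yield a linear system in the 3 coefficients.
Solving, u(n) = -8n² - n - 8.
Then u(1) = -17.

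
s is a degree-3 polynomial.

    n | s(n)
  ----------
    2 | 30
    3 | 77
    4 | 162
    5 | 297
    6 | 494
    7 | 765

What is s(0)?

First differences: 47, 85, 135, 197, 271. Second differences: 38, 50, 62, 74. Third differences: 12, 12, 12.
Level-3 differences are constant, so s has degree 3.
Fitting a degree-3 polynomial gives s(n) = 2n³ + n² + 4n + 2.
Then s(0) = 2.

2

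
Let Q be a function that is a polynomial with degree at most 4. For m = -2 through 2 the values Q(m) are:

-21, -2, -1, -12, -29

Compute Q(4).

First differences: 19, 1, -11, -17. Second differences: -18, -12, -6. Third differences: 6, 6.
Level-3 differences are constant, so Q has degree 3.
Fitting a degree-3 polynomial gives Q(m) = m³ - 6m² - 6m - 1.
Then Q(4) = -57.

-57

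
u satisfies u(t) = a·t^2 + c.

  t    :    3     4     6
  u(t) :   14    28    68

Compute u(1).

From u(3) = 14 and u(4) = 28: 9a + c = 14 and 16a + c = 28.
Subtracting: 7a = 14, so a = 2; then c = 14 − 2·9 = -4.
So u(t) = 2t² − 4, and u(1) = -2.

-2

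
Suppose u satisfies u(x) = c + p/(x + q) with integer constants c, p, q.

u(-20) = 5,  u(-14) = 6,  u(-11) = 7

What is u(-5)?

15

(u(x) − c)(x + q) = p for each data point; the three points give a linear system in c and q, then p follows.
Solving: c = 3, q = 2, p = -36, so u(x) = 3 − 36/(x + 2).
Then u(-5) = 3 − 36/(-3) = 15.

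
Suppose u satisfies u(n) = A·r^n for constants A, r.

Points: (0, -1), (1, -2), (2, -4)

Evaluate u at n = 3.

-8

Consecutive ratio: -2/(-1) = 2, and -4/(-2) = 2, so r = 2.
Then A·2^0 = -1 gives A = -1, and u(n) = -1·2^n.
u(3) = -1·2^3 = -8.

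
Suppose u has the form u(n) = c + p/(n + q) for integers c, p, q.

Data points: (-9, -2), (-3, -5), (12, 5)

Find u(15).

(u(n) − c)(n + q) = p for each data point; the three points give a linear system in c and q, then p follows.
Solving: c = 1, q = -3, p = 36, so u(n) = 1 + 36/(n − 3).
Then u(15) = 1 + 36/12 = 4.

4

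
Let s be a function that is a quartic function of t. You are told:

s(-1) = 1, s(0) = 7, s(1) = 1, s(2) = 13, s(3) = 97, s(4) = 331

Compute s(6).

1681

Write s(t) = at^4 + bt³ + ct² + dt + e; the 6 given values yield a linear system in the 5 coefficients.
Solving, s(t) = t^4 + 3t³ - 7t² - 3t + 7.
Then s(6) = 1681.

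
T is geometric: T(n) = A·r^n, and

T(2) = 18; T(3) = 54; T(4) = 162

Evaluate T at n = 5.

Consecutive ratio: 54/18 = 3, and 162/54 = 3, so r = 3.
Then A·3^2 = 18 gives A = 2, and T(n) = 2·3^n.
T(5) = 2·3^5 = 486.

486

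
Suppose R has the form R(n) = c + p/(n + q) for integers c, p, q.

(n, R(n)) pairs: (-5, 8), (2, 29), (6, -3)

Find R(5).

-7

(R(n) − c)(n + q) = p for each data point; the three points give a linear system in c and q, then p follows.
Solving: c = 5, q = -3, p = -24, so R(n) = 5 − 24/(n − 3).
Then R(5) = 5 − 24/2 = -7.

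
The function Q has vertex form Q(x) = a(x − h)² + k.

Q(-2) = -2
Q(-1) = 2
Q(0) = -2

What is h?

-1

First differences 4, -4; second difference -8 = 2a, so a = -4.
Expanding, the x-coefficient is −2ah = 8h; matching it to the data gives h = -1, and then k = 2.
So Q(x) = -4(x + 1)² + 2.
Hence h = -1.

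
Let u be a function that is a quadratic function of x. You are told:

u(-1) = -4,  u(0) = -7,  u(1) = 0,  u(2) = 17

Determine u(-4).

65

First differences: -3, 7, 17. Second differences: 10, 10.
Level-2 differences are constant, so u has degree 2.
Fitting a degree-2 polynomial gives u(x) = 5x² + 2x - 7.
Then u(-4) = 65.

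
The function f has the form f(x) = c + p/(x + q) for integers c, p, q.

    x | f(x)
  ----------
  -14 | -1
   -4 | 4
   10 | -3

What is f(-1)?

-14

(f(x) − c)(x + q) = p for each data point; the three points give a linear system in c and q, then p follows.
Solving: c = -2, q = 2, p = -12, so f(x) = -2 − 12/(x + 2).
Then f(-1) = -2 − 12/1 = -14.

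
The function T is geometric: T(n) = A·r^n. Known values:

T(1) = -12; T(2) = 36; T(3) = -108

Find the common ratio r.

Consecutive ratio: 36/(-12) = -3, and -108/36 = -3, so r = -3.
Then A·(-3)^1 = -12 gives A = 4, and T(n) = 4·(-3)^n.

-3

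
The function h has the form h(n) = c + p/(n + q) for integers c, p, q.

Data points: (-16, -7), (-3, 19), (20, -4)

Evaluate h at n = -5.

-29

(h(n) − c)(n + q) = p for each data point; the three points give a linear system in c and q, then p follows.
Solving: c = -5, q = 4, p = 24, so h(n) = -5 + 24/(n + 4).
Then h(-5) = -5 + 24/(-1) = -29.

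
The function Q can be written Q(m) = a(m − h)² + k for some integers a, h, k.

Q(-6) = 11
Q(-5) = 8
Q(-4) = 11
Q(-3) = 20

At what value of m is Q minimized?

First differences -3, 3, 9; second difference 6 = 2a, so a = 3.
Expanding, the m-coefficient is −2ah = -6h; matching it to the data gives h = -5, and then k = 8.
So Q(m) = 3(m + 5)² + 8.
Hence h = -5.

-5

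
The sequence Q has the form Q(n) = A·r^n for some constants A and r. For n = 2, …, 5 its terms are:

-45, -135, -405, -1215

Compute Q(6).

-3645

Consecutive ratio: -135/(-45) = 3, and -405/(-135) = 3, so r = 3.
Then A·3^2 = -45 gives A = -5, and Q(n) = -5·3^n.
Q(6) = -5·3^6 = -3645.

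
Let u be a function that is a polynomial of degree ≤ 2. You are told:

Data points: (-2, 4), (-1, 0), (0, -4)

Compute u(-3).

8

First differences: -4, -4.
Level-1 differences are constant, so u has degree 1.
Fitting a degree-1 polynomial gives u(t) = -4t - 4.
Then u(-3) = 8.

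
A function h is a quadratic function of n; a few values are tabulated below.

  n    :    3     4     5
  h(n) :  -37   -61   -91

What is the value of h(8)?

-217

Write h(n) = an² + bn + c; the 3 given values yield a linear system in the 3 coefficients.
Solving, h(n) = -3n² - 3n - 1.
Then h(8) = -217.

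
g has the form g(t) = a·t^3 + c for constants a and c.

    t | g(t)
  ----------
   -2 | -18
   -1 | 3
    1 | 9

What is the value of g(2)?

From g(-2) = -18 and g(-1) = 3: -8a + c = -18 and -1a + c = 3.
Subtracting: 7a = 21, so a = 3; then c = -18 − 3·(-8) = 6.
So g(t) = 3t³ + 6, and g(2) = 30.

30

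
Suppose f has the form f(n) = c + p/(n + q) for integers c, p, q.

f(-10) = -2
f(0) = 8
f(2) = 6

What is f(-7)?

(f(n) − c)(n + q) = p for each data point; the three points give a linear system in c and q, then p follows.
Solving: c = 2, q = 4, p = 24, so f(n) = 2 + 24/(n + 4).
Then f(-7) = 2 + 24/(-3) = -6.

-6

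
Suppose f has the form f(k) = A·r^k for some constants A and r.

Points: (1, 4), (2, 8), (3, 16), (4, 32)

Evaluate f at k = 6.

Consecutive ratio: 8/4 = 2, and 16/8 = 2, so r = 2.
Then A·2^1 = 4 gives A = 2, and f(k) = 2·2^k.
f(6) = 2·2^6 = 128.

128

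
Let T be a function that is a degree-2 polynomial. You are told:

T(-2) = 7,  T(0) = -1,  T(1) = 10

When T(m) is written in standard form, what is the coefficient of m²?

Write T(m) = am² + bm + c; the 3 given values yield a linear system in the 3 coefficients.
Solving, T(m) = 5m² + 6m - 1.
The coefficient of m² is 5.

5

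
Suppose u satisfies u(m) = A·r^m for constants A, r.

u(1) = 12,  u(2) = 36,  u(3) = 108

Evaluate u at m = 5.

972

Consecutive ratio: 36/12 = 3, and 108/36 = 3, so r = 3.
Then A·3^1 = 12 gives A = 4, and u(m) = 4·3^m.
u(5) = 4·3^5 = 972.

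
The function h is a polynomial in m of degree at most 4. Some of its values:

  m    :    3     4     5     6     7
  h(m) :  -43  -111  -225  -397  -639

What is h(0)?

Write h(m) = am^4 + bm³ + cm² + dm + e; the 5 given values yield a linear system in the 5 coefficients.
Solving, the leading coefficient vanishes, and h(m) = -2m³ + m² - m + 5.
Then h(0) = 5.

5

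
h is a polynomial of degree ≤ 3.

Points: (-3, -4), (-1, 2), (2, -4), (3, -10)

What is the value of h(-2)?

0

Write h(n) = an³ + bn² + cn + d; the 4 given values yield a linear system in the 4 coefficients.
Solving, the leading coefficient vanishes, and h(n) = -n² - n + 2.
Then h(-2) = 0.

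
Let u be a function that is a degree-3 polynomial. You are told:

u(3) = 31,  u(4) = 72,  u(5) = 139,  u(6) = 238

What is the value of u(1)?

3

Write u(m) = am³ + bm² + cm + d; the 4 given values yield a linear system in the 4 coefficients.
Solving, u(m) = m³ + m² - 3m + 4.
Then u(1) = 3.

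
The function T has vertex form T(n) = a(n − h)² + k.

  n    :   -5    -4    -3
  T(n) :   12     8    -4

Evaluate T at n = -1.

First differences -4, -12; second difference -8 = 2a, so a = -4.
Expanding, the n-coefficient is −2ah = 8h; matching it to the data gives h = -5, and then k = 12.
So T(n) = -4(n + 5)² + 12.
T(-1) = -4·4² + 12 = -52.

-52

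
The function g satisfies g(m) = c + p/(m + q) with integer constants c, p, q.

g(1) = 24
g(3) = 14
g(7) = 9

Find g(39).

(g(m) − c)(m + q) = p for each data point; the three points give a linear system in c and q, then p follows.
Solving: c = 4, q = 1, p = 40, so g(m) = 4 + 40/(m + 1).
Then g(39) = 4 + 40/40 = 5.

5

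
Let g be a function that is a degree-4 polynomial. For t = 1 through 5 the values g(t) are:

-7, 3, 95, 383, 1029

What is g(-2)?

35

Write g(t) = at^4 + bt³ + ct² + dt + e; the 5 given values yield a linear system in the 5 coefficients.
Solving, g(t) = 2t^4 - t³ - 3t² - 4t - 1.
Then g(-2) = 35.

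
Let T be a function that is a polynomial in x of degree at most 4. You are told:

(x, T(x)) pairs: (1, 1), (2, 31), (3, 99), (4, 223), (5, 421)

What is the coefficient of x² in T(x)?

First differences: 30, 68, 124, 198. Second differences: 38, 56, 74. Third differences: 18, 18.
Level-3 differences are constant, so T has degree 3.
Fitting a degree-3 polynomial gives T(x) = 3x³ + x² + 6x - 9.
The coefficient of x² is 1.

1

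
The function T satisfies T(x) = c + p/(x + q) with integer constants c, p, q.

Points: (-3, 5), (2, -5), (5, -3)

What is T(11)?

-2

(T(x) − c)(x + q) = p for each data point; the three points give a linear system in c and q, then p follows.
Solving: c = -1, q = 1, p = -12, so T(x) = -1 − 12/(x + 1).
Then T(11) = -1 − 12/12 = -2.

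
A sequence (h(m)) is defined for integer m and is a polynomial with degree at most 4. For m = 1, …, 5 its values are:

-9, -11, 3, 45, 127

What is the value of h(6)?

Write h(m) = am^4 + bm³ + cm² + dm + e; the 5 given values yield a linear system in the 5 coefficients.
Solving, the leading coefficient vanishes, and h(m) = 2m³ - 4m² - 4m - 3.
Then h(6) = 261.

261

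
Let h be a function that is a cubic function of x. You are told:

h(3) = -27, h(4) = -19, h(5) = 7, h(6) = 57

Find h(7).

Write h(x) = ax³ + bx² + cx + d; the 4 given values yield a linear system in the 4 coefficients.
Solving, h(x) = x³ - 3x² - 8x - 3.
Then h(7) = 137.

137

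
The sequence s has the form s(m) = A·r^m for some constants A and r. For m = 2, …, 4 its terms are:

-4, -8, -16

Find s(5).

-32

Consecutive ratio: -8/(-4) = 2, and -16/(-8) = 2, so r = 2.
Then A·2^2 = -4 gives A = -1, and s(m) = -1·2^m.
s(5) = -1·2^5 = -32.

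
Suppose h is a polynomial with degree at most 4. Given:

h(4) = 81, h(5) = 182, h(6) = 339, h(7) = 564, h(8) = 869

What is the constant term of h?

-3

Write h(t) = at^4 + bt³ + ct² + dt + e; the 5 given values yield a linear system in the 5 coefficients.
Solving, the leading coefficient vanishes, and h(t) = 2t³ - 2t² - 3t - 3.
The constant term is h(0) = -3.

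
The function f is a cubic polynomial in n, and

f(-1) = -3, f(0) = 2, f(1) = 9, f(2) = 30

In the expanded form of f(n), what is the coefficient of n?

Write f(n) = an³ + bn² + cn + d; the 4 given values yield a linear system in the 4 coefficients.
Solving, f(n) = 2n³ + n² + 4n + 2.
The coefficient of n is 4.

4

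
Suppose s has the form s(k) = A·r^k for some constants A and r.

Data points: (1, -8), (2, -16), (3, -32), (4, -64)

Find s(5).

-128

Consecutive ratio: -16/(-8) = 2, and -32/(-16) = 2, so r = 2.
Then A·2^1 = -8 gives A = -4, and s(k) = -4·2^k.
s(5) = -4·2^5 = -128.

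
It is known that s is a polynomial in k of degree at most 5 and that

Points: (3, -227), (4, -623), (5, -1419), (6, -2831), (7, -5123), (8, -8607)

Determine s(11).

-30051

First differences: -396, -796, -1412, -2292, -3484. Second differences: -400, -616, -880, -1192. Third differences: -216, -264, -312. Fourth differences: -48, -48.
Level-4 differences are constant, so s has degree 4.
Fitting a degree-4 polynomial gives s(k) = -2k^4 - 6k² - 4k + 1.
Then s(11) = -30051.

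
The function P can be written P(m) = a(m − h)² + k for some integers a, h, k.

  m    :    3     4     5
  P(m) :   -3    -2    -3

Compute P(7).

First differences 1, -1; second difference -2 = 2a, so a = -1.
Expanding, the m-coefficient is −2ah = 2h; matching it to the data gives h = 4, and then k = -2.
So P(m) = -1(m − 4)² − 2.
P(7) = -1·3² − 2 = -11.

-11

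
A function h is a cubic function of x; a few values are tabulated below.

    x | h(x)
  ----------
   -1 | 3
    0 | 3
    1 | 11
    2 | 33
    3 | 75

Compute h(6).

Write h(x) = ax³ + bx² + cx + d; the 5 given values yield a linear system in the 4 coefficients.
Solving, h(x) = x³ + 4x² + 3x + 3.
Then h(6) = 381.

381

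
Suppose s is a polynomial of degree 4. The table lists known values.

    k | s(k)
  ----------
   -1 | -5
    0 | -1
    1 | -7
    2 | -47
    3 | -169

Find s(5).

-971

Write s(k) = ak^4 + bk³ + ck² + dk + e; the 5 given values yield a linear system in the 5 coefficients.
Solving, s(k) = -k^4 - 2k³ - 4k² + k - 1.
Then s(5) = -971.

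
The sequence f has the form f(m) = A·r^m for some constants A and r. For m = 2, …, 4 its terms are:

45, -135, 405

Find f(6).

Consecutive ratio: -135/45 = -3, and 405/(-135) = -3, so r = -3.
Then A·(-3)^2 = 45 gives A = 5, and f(m) = 5·(-3)^m.
f(6) = 5·(-3)^6 = 3645.

3645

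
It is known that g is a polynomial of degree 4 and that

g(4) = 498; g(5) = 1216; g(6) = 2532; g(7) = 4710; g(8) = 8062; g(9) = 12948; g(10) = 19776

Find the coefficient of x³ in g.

First differences: 718, 1316, 2178, 3352, 4886, 6828. Second differences: 598, 862, 1174, 1534, 1942. Third differences: 264, 312, 360, 408. Fourth differences: 48, 48, 48.
Level-4 differences are constant, so g has degree 4.
Fitting a degree-4 polynomial gives g(x) = 2x^4 - 3x² + 7x + 6.
The coefficient of x³ is 0.

0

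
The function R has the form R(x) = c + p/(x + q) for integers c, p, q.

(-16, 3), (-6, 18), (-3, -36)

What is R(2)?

(R(x) − c)(x + q) = p for each data point; the three points give a linear system in c and q, then p follows.
Solving: c = 0, q = 4, p = -36, so R(x) = -36/(x + 4).
Then R(2) = 0 − 36/6 = -6.

-6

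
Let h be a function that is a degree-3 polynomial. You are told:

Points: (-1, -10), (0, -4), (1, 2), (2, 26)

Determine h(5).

Write h(k) = ak³ + bk² + ck + d; the 4 given values yield a linear system in the 4 coefficients.
Solving, h(k) = 3k³ + 3k - 4.
Then h(5) = 386.

386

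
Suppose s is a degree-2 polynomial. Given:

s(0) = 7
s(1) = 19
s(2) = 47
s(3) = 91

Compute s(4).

First differences: 12, 28, 44. Second differences: 16, 16.
Level-2 differences are constant, so s has degree 2.
Fitting a degree-2 polynomial gives s(m) = 8m² + 4m + 7.
Then s(4) = 151.

151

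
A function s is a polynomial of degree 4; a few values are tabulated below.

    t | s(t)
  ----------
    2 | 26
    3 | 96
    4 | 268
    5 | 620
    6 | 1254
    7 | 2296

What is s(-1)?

8

First differences: 70, 172, 352, 634, 1042. Second differences: 102, 180, 282, 408. Third differences: 78, 102, 126. Fourth differences: 24, 24.
Level-4 differences are constant, so s has degree 4.
Fitting a degree-4 polynomial gives s(t) = t^4 - t³ + 5t² - t.
Then s(-1) = 8.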